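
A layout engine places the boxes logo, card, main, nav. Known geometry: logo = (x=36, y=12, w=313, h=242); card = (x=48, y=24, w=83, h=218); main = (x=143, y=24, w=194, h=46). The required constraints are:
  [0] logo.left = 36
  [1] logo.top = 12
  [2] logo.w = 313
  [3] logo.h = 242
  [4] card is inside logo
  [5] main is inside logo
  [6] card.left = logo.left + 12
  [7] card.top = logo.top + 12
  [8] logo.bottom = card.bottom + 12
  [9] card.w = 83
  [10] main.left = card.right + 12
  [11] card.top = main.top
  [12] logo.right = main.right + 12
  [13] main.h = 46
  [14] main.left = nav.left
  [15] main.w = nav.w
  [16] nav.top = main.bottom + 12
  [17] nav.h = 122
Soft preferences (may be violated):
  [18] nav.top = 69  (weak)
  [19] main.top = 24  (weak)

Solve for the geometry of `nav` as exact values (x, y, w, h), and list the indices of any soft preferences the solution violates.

nav = (x=143, y=82, w=194, h=122)
violated soft preferences: 18

1. nav.x = 143  [main.left = nav.left]
2. nav.w = 194  [main.w = nav.w]
3. nav.y = 82  [nav.top = main.bottom + 12]
4. nav.h = 122  [nav.h = 122]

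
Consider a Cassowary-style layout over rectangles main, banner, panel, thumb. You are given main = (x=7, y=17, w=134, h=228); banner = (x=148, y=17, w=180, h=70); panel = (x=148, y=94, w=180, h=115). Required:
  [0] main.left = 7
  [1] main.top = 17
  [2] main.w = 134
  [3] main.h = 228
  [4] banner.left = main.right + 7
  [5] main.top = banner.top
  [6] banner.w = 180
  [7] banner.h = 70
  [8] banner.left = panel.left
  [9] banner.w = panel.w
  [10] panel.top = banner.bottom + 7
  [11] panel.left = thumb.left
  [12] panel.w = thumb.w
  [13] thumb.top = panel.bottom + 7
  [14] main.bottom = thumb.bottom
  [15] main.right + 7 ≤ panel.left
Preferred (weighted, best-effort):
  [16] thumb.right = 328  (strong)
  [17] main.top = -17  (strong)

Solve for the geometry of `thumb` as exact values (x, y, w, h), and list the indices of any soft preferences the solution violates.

1. thumb.x = 148  [panel.left = thumb.left]
2. thumb.w = 180  [panel.w = thumb.w]
3. thumb.y = 216  [thumb.top = panel.bottom + 7]
4. thumb.h = 29  [main.bottom = thumb.bottom]

thumb = (x=148, y=216, w=180, h=29)
violated soft preferences: 17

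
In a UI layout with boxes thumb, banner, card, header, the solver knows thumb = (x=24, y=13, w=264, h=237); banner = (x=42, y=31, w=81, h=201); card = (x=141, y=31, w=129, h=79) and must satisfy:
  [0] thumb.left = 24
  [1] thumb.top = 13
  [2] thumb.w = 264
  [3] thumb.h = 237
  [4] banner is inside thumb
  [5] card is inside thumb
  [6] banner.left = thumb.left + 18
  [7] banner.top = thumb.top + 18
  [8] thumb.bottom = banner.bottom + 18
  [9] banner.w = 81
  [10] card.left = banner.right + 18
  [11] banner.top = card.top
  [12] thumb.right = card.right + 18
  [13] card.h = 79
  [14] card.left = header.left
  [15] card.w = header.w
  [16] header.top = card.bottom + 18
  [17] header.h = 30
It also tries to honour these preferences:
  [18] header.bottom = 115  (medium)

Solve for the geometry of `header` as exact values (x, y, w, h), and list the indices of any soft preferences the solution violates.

1. header.x = 141  [card.left = header.left]
2. header.w = 129  [card.w = header.w]
3. header.y = 128  [header.top = card.bottom + 18]
4. header.h = 30  [header.h = 30]

header = (x=141, y=128, w=129, h=30)
violated soft preferences: 18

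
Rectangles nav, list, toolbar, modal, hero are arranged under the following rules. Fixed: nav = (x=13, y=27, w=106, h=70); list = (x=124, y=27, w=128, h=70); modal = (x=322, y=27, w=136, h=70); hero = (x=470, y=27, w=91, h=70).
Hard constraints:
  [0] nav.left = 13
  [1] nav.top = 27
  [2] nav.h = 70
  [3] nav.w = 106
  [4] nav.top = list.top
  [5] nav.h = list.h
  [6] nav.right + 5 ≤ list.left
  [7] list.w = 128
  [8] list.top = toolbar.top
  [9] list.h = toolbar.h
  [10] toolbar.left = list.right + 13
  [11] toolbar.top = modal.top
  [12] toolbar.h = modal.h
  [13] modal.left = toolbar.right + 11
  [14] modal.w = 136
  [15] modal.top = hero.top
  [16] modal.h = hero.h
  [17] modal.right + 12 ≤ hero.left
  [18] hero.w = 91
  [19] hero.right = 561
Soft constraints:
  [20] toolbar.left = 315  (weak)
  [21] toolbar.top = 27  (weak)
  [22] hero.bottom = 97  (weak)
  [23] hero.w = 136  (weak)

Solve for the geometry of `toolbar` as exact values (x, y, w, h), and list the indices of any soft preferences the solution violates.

toolbar = (x=265, y=27, w=46, h=70)
violated soft preferences: 20, 23

1. toolbar.y = 27  [list.top = toolbar.top]
2. toolbar.h = 70  [list.h = toolbar.h]
3. toolbar.x = 265  [toolbar.left = list.right + 13]
4. toolbar.w = 46  [modal.left = toolbar.right + 11]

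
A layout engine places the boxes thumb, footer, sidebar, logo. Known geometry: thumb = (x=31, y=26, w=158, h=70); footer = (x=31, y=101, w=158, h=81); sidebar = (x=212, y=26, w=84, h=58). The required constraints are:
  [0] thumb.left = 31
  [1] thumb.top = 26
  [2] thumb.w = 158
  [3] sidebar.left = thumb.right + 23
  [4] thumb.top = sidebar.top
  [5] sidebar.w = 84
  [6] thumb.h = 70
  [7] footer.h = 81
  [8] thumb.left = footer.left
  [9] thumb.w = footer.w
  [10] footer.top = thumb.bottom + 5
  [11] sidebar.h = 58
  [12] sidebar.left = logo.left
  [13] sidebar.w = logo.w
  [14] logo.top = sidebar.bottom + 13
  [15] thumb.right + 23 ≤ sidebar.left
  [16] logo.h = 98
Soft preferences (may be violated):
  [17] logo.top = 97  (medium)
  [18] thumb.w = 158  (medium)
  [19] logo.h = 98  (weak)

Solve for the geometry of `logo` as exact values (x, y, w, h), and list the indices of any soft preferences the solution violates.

1. logo.x = 212  [sidebar.left = logo.left]
2. logo.w = 84  [sidebar.w = logo.w]
3. logo.y = 97  [logo.top = sidebar.bottom + 13]
4. logo.h = 98  [logo.h = 98]

logo = (x=212, y=97, w=84, h=98)
violated soft preferences: none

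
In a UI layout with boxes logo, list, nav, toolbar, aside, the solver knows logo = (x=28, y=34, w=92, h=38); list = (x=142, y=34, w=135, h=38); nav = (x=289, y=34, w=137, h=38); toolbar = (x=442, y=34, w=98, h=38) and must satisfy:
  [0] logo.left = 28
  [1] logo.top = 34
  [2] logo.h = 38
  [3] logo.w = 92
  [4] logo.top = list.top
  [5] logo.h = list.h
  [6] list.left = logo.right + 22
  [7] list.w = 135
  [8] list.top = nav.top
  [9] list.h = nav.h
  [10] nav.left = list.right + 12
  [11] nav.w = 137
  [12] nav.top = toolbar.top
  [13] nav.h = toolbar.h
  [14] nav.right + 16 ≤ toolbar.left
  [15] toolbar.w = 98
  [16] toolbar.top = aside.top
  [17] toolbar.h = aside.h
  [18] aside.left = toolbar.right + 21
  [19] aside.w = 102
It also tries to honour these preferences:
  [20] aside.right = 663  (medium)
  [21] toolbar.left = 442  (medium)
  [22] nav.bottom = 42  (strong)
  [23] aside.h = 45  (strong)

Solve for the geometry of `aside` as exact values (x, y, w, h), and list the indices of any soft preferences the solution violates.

aside = (x=561, y=34, w=102, h=38)
violated soft preferences: 22, 23

1. aside.y = 34  [toolbar.top = aside.top]
2. aside.h = 38  [toolbar.h = aside.h]
3. aside.x = 561  [aside.left = toolbar.right + 21]
4. aside.w = 102  [aside.w = 102]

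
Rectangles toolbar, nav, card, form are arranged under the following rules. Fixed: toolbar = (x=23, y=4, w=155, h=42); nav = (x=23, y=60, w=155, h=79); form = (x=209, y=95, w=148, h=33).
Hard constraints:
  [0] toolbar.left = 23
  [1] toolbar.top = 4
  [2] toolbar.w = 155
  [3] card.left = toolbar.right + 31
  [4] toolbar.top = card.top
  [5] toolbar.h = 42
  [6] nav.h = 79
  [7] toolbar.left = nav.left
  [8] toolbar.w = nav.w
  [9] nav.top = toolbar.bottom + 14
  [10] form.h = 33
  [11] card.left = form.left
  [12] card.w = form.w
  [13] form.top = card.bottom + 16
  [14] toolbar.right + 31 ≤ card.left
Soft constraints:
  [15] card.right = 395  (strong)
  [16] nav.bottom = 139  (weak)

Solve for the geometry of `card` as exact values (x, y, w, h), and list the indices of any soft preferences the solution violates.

1. card.x = 209  [card.left = toolbar.right + 31]
2. card.y = 4  [toolbar.top = card.top]
3. card.w = 148  [card.w = form.w]
4. card.h = 75  [form.top = card.bottom + 16]

card = (x=209, y=4, w=148, h=75)
violated soft preferences: 15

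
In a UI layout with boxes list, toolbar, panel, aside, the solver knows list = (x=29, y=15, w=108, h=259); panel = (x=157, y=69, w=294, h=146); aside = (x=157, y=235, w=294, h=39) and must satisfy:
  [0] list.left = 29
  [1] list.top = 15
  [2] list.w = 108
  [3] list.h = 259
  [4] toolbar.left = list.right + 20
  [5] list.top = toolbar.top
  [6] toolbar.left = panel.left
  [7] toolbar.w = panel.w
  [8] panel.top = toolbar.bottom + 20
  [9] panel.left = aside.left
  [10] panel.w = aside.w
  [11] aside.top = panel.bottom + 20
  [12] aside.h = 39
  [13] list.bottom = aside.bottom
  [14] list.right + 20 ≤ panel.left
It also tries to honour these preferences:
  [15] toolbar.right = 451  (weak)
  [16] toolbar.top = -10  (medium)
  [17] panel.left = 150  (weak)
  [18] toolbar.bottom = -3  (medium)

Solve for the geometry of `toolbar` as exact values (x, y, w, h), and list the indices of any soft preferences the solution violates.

toolbar = (x=157, y=15, w=294, h=34)
violated soft preferences: 16, 17, 18

1. toolbar.x = 157  [toolbar.left = list.right + 20]
2. toolbar.y = 15  [list.top = toolbar.top]
3. toolbar.w = 294  [toolbar.w = panel.w]
4. toolbar.h = 34  [panel.top = toolbar.bottom + 20]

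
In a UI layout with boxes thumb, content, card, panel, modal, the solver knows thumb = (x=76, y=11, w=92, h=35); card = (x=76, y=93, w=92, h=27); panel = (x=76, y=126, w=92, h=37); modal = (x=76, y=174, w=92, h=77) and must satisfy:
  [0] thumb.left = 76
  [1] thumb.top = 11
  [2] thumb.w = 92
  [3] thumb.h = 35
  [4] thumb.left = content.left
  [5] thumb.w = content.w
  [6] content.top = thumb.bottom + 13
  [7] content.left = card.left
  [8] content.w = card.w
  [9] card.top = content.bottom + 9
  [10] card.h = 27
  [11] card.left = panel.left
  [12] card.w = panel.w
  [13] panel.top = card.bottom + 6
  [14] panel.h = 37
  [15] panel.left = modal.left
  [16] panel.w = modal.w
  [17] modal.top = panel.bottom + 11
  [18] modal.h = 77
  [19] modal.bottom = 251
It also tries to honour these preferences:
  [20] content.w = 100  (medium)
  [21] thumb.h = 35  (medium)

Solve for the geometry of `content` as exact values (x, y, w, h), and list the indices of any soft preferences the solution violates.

content = (x=76, y=59, w=92, h=25)
violated soft preferences: 20

1. content.x = 76  [thumb.left = content.left]
2. content.w = 92  [thumb.w = content.w]
3. content.y = 59  [content.top = thumb.bottom + 13]
4. content.h = 25  [card.top = content.bottom + 9]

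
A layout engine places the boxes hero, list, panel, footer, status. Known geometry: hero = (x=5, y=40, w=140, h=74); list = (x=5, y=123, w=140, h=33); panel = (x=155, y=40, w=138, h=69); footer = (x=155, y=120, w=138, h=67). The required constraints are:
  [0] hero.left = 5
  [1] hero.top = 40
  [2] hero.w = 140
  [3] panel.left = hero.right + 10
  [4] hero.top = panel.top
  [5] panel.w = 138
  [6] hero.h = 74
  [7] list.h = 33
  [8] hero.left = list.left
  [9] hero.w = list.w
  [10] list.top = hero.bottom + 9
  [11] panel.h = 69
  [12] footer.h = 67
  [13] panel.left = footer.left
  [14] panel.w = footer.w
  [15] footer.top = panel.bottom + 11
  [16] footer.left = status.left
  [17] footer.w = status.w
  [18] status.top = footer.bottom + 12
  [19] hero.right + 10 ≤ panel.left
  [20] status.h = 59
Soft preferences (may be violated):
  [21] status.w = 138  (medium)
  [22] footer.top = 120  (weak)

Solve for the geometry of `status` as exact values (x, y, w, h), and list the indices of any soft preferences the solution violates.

1. status.x = 155  [footer.left = status.left]
2. status.w = 138  [footer.w = status.w]
3. status.y = 199  [status.top = footer.bottom + 12]
4. status.h = 59  [status.h = 59]

status = (x=155, y=199, w=138, h=59)
violated soft preferences: none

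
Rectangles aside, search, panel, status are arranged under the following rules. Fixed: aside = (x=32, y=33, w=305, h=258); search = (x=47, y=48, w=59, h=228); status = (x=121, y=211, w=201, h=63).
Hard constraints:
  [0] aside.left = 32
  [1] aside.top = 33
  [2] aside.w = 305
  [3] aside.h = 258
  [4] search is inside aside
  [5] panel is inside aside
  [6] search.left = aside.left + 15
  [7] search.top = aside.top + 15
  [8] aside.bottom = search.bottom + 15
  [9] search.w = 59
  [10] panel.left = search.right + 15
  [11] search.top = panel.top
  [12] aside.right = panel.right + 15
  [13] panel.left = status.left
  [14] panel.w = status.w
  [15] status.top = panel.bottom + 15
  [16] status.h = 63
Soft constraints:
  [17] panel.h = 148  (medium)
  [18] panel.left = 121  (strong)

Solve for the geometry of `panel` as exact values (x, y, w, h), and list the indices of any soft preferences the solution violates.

panel = (x=121, y=48, w=201, h=148)
violated soft preferences: none

1. panel.x = 121  [panel.left = search.right + 15]
2. panel.y = 48  [search.top = panel.top]
3. panel.w = 201  [aside.right = panel.right + 15]
4. panel.h = 148  [status.top = panel.bottom + 15]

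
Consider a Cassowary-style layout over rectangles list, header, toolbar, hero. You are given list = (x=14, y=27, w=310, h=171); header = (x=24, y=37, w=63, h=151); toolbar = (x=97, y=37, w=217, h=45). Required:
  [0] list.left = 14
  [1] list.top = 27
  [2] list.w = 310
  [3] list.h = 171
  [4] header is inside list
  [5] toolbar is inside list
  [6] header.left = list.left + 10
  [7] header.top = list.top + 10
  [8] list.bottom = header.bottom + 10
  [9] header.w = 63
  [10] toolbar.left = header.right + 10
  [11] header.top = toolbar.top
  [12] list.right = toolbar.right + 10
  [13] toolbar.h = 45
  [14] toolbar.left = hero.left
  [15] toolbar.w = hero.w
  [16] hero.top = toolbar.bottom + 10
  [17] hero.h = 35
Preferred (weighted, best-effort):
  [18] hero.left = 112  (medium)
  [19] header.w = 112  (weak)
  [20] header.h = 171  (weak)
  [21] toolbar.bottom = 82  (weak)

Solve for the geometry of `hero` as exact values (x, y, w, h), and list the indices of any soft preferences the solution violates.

hero = (x=97, y=92, w=217, h=35)
violated soft preferences: 18, 19, 20

1. hero.x = 97  [toolbar.left = hero.left]
2. hero.w = 217  [toolbar.w = hero.w]
3. hero.y = 92  [hero.top = toolbar.bottom + 10]
4. hero.h = 35  [hero.h = 35]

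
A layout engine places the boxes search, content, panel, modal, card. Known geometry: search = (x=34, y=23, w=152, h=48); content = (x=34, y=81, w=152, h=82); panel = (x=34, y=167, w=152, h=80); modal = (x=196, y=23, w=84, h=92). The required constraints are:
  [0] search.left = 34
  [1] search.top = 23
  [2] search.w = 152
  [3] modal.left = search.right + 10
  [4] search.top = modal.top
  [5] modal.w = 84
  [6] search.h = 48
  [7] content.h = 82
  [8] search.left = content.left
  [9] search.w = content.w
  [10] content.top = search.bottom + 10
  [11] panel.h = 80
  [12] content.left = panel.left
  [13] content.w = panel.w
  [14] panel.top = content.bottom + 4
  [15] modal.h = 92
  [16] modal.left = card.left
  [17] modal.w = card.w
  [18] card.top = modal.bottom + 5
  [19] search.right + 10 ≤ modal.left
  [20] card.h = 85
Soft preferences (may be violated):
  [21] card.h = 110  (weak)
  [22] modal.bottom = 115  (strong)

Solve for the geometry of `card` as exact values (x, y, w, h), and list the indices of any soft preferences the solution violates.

1. card.x = 196  [modal.left = card.left]
2. card.w = 84  [modal.w = card.w]
3. card.y = 120  [card.top = modal.bottom + 5]
4. card.h = 85  [card.h = 85]

card = (x=196, y=120, w=84, h=85)
violated soft preferences: 21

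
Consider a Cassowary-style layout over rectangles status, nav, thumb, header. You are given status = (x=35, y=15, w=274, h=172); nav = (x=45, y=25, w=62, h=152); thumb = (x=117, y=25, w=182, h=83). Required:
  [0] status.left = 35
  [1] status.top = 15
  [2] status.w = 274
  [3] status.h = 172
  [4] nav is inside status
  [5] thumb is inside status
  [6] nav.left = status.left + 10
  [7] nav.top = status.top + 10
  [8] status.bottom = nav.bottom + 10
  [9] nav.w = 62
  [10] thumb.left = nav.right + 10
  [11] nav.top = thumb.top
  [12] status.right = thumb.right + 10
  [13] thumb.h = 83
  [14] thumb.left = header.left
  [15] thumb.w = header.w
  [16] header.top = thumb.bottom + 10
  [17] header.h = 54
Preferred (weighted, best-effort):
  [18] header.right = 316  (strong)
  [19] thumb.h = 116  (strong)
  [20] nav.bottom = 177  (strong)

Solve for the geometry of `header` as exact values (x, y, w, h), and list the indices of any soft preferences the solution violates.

header = (x=117, y=118, w=182, h=54)
violated soft preferences: 18, 19

1. header.x = 117  [thumb.left = header.left]
2. header.w = 182  [thumb.w = header.w]
3. header.y = 118  [header.top = thumb.bottom + 10]
4. header.h = 54  [header.h = 54]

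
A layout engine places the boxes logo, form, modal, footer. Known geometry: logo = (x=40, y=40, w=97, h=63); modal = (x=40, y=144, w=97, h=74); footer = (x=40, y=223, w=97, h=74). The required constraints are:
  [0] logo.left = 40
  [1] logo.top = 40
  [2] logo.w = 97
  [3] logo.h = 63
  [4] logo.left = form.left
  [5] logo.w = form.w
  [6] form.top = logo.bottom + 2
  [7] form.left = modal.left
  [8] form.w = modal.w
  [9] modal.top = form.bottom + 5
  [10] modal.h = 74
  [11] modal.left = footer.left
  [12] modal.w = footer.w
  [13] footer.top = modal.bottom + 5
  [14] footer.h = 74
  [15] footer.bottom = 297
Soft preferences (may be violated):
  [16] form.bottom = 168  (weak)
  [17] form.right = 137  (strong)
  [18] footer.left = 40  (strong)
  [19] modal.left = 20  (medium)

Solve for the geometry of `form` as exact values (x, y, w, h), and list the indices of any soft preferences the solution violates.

form = (x=40, y=105, w=97, h=34)
violated soft preferences: 16, 19

1. form.x = 40  [logo.left = form.left]
2. form.w = 97  [logo.w = form.w]
3. form.y = 105  [form.top = logo.bottom + 2]
4. form.h = 34  [modal.top = form.bottom + 5]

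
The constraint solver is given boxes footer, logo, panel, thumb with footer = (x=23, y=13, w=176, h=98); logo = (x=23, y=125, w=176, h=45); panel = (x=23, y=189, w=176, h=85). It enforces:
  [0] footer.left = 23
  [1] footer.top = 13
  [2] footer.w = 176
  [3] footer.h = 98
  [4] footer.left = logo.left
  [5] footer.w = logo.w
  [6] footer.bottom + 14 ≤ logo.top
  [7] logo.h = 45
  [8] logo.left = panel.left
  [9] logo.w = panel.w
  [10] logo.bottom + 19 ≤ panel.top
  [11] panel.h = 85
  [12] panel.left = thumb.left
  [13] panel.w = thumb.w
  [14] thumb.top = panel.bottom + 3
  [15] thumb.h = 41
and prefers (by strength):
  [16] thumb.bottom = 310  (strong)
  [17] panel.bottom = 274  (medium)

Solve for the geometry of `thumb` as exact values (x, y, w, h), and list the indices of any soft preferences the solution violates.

thumb = (x=23, y=277, w=176, h=41)
violated soft preferences: 16

1. thumb.x = 23  [panel.left = thumb.left]
2. thumb.w = 176  [panel.w = thumb.w]
3. thumb.y = 277  [thumb.top = panel.bottom + 3]
4. thumb.h = 41  [thumb.h = 41]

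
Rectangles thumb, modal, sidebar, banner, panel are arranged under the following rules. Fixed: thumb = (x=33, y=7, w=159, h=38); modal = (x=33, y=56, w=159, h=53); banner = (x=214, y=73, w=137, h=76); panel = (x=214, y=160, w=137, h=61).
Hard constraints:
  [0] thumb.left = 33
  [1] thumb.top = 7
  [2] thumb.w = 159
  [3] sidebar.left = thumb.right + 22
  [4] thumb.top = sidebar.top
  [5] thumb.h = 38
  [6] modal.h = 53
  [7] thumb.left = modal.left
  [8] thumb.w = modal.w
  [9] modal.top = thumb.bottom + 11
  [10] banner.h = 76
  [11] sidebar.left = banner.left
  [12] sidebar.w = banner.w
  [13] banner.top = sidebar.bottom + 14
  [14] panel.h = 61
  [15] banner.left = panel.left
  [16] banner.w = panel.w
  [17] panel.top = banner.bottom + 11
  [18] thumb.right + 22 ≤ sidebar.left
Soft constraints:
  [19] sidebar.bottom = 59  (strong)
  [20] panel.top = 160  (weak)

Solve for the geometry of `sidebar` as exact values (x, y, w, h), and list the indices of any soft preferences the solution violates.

sidebar = (x=214, y=7, w=137, h=52)
violated soft preferences: none

1. sidebar.x = 214  [sidebar.left = thumb.right + 22]
2. sidebar.y = 7  [thumb.top = sidebar.top]
3. sidebar.w = 137  [sidebar.w = banner.w]
4. sidebar.h = 52  [banner.top = sidebar.bottom + 14]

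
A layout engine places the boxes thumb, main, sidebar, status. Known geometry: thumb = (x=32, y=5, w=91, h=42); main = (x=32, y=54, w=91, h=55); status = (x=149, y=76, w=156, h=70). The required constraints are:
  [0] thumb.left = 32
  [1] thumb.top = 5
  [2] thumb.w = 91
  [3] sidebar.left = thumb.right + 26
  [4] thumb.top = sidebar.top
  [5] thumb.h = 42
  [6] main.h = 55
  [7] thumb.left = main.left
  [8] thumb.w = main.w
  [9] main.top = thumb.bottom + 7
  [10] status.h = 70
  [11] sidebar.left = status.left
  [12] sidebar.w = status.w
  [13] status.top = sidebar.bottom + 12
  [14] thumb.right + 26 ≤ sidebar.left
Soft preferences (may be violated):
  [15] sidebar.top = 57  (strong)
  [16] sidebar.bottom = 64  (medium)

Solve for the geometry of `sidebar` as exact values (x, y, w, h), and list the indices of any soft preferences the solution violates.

sidebar = (x=149, y=5, w=156, h=59)
violated soft preferences: 15

1. sidebar.x = 149  [sidebar.left = thumb.right + 26]
2. sidebar.y = 5  [thumb.top = sidebar.top]
3. sidebar.w = 156  [sidebar.w = status.w]
4. sidebar.h = 59  [status.top = sidebar.bottom + 12]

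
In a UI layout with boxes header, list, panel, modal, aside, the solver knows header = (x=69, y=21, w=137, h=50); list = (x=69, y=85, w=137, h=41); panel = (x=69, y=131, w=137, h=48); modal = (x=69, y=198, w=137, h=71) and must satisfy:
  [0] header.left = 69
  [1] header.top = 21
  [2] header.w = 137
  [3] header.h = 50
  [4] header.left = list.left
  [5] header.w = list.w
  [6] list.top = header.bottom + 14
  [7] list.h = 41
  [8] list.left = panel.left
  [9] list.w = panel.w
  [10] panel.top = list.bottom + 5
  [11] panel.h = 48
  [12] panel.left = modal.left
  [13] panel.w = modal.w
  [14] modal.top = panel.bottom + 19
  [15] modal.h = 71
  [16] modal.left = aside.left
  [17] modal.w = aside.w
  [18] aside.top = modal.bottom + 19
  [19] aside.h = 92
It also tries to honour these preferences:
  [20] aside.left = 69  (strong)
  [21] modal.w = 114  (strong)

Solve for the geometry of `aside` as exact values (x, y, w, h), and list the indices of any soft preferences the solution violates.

aside = (x=69, y=288, w=137, h=92)
violated soft preferences: 21

1. aside.x = 69  [modal.left = aside.left]
2. aside.w = 137  [modal.w = aside.w]
3. aside.y = 288  [aside.top = modal.bottom + 19]
4. aside.h = 92  [aside.h = 92]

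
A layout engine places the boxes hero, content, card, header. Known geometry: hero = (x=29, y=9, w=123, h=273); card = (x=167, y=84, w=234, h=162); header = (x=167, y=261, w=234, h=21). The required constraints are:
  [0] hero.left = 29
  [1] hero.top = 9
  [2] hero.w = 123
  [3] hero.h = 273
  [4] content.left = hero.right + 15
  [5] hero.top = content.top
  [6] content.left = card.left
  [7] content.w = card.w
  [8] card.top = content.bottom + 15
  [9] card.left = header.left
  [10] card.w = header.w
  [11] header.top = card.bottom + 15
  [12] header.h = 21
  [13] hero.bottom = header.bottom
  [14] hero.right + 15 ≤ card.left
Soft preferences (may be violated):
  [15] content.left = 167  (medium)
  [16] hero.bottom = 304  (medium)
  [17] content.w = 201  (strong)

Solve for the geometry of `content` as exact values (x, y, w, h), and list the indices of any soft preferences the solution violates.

1. content.x = 167  [content.left = hero.right + 15]
2. content.y = 9  [hero.top = content.top]
3. content.w = 234  [content.w = card.w]
4. content.h = 60  [card.top = content.bottom + 15]

content = (x=167, y=9, w=234, h=60)
violated soft preferences: 16, 17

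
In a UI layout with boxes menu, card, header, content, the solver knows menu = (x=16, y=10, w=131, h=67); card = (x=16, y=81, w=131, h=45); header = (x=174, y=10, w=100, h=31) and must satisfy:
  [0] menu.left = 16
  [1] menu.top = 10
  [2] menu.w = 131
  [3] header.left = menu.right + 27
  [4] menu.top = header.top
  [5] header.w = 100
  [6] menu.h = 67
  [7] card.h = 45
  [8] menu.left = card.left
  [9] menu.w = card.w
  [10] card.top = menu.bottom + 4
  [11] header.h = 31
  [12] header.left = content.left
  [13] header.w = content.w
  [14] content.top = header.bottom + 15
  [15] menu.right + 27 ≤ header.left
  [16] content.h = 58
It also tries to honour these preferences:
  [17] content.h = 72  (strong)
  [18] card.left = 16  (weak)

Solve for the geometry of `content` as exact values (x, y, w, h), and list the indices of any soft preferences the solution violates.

1. content.x = 174  [header.left = content.left]
2. content.w = 100  [header.w = content.w]
3. content.y = 56  [content.top = header.bottom + 15]
4. content.h = 58  [content.h = 58]

content = (x=174, y=56, w=100, h=58)
violated soft preferences: 17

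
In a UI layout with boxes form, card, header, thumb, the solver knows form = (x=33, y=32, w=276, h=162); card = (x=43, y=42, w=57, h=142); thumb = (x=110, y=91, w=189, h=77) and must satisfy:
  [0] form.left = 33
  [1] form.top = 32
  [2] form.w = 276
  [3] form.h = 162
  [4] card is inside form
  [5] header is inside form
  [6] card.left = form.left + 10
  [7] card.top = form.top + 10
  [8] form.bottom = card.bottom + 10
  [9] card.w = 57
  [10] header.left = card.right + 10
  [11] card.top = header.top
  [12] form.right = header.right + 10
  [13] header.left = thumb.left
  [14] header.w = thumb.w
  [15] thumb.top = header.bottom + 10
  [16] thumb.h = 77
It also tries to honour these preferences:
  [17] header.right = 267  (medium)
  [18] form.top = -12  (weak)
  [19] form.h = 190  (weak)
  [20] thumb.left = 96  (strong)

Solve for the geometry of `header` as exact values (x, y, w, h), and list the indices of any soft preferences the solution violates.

header = (x=110, y=42, w=189, h=39)
violated soft preferences: 17, 18, 19, 20

1. header.x = 110  [header.left = card.right + 10]
2. header.y = 42  [card.top = header.top]
3. header.w = 189  [form.right = header.right + 10]
4. header.h = 39  [thumb.top = header.bottom + 10]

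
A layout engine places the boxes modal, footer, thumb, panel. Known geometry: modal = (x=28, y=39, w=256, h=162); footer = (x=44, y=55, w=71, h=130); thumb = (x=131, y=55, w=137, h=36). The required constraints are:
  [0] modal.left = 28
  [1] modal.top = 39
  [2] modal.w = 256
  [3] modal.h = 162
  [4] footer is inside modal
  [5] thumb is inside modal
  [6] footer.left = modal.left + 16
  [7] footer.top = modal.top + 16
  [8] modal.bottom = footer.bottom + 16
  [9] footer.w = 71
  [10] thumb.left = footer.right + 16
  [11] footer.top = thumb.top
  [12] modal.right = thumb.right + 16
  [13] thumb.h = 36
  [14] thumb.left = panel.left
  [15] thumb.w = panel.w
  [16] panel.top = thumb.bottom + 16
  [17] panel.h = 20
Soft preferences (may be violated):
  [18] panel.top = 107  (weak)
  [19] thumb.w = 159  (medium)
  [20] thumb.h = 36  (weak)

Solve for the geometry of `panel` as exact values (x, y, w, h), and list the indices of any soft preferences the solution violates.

panel = (x=131, y=107, w=137, h=20)
violated soft preferences: 19

1. panel.x = 131  [thumb.left = panel.left]
2. panel.w = 137  [thumb.w = panel.w]
3. panel.y = 107  [panel.top = thumb.bottom + 16]
4. panel.h = 20  [panel.h = 20]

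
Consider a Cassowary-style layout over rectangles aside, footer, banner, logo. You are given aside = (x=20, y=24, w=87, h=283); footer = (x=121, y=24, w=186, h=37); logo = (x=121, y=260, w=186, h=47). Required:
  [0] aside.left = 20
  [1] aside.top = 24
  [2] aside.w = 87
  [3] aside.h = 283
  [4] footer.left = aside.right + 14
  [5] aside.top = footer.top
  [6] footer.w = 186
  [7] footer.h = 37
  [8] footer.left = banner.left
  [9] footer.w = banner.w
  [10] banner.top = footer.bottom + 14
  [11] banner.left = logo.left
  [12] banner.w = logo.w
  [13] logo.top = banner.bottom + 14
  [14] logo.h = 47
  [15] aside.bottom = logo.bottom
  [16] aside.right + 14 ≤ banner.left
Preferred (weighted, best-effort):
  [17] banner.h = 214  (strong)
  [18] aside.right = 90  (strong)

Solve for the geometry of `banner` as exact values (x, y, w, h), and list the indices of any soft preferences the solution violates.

banner = (x=121, y=75, w=186, h=171)
violated soft preferences: 17, 18

1. banner.x = 121  [footer.left = banner.left]
2. banner.w = 186  [footer.w = banner.w]
3. banner.y = 75  [banner.top = footer.bottom + 14]
4. banner.h = 171  [logo.top = banner.bottom + 14]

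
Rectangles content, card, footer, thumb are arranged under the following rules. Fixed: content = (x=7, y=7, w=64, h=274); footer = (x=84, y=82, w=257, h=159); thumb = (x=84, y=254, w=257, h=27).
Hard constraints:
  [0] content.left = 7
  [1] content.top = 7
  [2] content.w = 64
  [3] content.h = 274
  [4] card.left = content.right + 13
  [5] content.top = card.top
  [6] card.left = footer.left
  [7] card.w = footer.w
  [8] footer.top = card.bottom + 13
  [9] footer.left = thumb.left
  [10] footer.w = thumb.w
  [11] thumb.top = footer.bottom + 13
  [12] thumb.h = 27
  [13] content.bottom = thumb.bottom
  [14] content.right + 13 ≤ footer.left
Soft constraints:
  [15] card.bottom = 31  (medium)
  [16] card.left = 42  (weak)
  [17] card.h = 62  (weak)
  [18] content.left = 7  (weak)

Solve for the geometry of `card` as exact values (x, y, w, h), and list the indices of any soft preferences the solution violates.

1. card.x = 84  [card.left = content.right + 13]
2. card.y = 7  [content.top = card.top]
3. card.w = 257  [card.w = footer.w]
4. card.h = 62  [footer.top = card.bottom + 13]

card = (x=84, y=7, w=257, h=62)
violated soft preferences: 15, 16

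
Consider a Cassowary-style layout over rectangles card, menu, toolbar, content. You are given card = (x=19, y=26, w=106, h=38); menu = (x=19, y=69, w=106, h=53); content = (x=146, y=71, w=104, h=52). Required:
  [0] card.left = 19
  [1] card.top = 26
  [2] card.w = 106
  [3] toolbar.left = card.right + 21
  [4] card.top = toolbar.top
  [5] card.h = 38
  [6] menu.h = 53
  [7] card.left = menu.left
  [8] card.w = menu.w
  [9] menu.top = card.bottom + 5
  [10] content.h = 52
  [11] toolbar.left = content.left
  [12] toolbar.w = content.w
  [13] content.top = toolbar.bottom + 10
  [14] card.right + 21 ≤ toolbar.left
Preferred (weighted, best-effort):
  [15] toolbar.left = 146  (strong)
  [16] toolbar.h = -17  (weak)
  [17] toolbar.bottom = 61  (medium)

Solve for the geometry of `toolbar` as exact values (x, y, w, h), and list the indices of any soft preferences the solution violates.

toolbar = (x=146, y=26, w=104, h=35)
violated soft preferences: 16

1. toolbar.x = 146  [toolbar.left = card.right + 21]
2. toolbar.y = 26  [card.top = toolbar.top]
3. toolbar.w = 104  [toolbar.w = content.w]
4. toolbar.h = 35  [content.top = toolbar.bottom + 10]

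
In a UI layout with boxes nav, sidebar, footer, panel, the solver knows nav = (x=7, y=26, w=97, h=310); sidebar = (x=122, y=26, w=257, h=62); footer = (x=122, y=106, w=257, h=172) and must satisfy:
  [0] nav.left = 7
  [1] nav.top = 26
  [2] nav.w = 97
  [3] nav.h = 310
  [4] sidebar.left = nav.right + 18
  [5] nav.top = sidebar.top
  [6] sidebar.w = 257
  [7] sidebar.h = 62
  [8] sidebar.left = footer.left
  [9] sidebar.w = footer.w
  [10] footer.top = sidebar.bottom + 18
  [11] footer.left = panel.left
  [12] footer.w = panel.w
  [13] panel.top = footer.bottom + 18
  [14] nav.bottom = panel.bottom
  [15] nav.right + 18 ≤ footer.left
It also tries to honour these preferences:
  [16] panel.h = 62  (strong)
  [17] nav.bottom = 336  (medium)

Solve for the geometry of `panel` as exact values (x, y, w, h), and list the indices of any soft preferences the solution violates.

panel = (x=122, y=296, w=257, h=40)
violated soft preferences: 16

1. panel.x = 122  [footer.left = panel.left]
2. panel.w = 257  [footer.w = panel.w]
3. panel.y = 296  [panel.top = footer.bottom + 18]
4. panel.h = 40  [nav.bottom = panel.bottom]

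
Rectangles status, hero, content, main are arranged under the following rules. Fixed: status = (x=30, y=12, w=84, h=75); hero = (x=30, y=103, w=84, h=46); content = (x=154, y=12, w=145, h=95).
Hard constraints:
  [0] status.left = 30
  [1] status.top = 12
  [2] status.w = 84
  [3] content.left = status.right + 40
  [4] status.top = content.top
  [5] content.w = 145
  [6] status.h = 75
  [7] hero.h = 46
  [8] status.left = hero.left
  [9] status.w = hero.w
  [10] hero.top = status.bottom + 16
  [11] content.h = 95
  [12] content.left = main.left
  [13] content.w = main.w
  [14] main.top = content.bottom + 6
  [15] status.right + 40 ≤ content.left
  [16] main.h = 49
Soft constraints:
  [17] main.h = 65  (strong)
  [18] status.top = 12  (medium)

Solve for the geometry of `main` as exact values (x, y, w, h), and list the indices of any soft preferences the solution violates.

main = (x=154, y=113, w=145, h=49)
violated soft preferences: 17

1. main.x = 154  [content.left = main.left]
2. main.w = 145  [content.w = main.w]
3. main.y = 113  [main.top = content.bottom + 6]
4. main.h = 49  [main.h = 49]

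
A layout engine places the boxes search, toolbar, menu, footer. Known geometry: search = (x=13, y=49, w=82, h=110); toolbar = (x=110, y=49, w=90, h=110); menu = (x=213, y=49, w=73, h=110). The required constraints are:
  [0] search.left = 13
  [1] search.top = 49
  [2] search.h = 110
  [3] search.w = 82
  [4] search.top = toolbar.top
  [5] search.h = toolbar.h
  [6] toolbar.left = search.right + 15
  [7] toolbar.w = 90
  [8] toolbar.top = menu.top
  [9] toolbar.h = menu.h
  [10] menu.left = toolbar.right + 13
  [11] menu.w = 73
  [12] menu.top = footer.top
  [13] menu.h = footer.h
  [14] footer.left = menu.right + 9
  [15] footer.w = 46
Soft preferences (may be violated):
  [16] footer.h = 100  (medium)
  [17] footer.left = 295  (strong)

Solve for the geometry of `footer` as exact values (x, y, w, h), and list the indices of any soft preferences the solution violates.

1. footer.y = 49  [menu.top = footer.top]
2. footer.h = 110  [menu.h = footer.h]
3. footer.x = 295  [footer.left = menu.right + 9]
4. footer.w = 46  [footer.w = 46]

footer = (x=295, y=49, w=46, h=110)
violated soft preferences: 16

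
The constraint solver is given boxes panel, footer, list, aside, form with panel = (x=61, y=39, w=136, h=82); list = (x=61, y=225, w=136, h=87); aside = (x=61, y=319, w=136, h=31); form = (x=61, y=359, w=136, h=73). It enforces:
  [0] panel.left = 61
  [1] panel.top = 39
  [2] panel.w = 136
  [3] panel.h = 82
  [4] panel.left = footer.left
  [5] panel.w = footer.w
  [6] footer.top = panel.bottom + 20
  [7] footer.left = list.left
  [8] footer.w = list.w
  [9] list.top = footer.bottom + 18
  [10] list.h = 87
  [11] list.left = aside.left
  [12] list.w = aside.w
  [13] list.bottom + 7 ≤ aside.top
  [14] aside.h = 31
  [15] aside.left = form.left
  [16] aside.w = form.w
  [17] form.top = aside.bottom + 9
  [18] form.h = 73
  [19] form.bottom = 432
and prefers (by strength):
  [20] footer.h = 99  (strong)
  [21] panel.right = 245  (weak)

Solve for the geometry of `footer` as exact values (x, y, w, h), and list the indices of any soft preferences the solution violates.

1. footer.x = 61  [panel.left = footer.left]
2. footer.w = 136  [panel.w = footer.w]
3. footer.y = 141  [footer.top = panel.bottom + 20]
4. footer.h = 66  [list.top = footer.bottom + 18]

footer = (x=61, y=141, w=136, h=66)
violated soft preferences: 20, 21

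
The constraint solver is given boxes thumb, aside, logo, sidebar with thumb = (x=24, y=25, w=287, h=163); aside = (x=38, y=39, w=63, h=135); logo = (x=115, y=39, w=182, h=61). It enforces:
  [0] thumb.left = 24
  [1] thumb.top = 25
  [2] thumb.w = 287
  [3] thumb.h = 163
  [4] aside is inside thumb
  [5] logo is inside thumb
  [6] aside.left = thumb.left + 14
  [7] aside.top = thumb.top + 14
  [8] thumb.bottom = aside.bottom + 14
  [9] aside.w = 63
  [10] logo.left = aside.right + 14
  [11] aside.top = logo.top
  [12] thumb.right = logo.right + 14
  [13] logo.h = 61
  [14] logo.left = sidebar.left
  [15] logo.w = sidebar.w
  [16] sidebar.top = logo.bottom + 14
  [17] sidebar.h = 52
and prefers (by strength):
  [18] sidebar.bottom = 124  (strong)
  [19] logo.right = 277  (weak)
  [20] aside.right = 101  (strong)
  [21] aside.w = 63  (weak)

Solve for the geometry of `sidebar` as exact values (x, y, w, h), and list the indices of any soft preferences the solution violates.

1. sidebar.x = 115  [logo.left = sidebar.left]
2. sidebar.w = 182  [logo.w = sidebar.w]
3. sidebar.y = 114  [sidebar.top = logo.bottom + 14]
4. sidebar.h = 52  [sidebar.h = 52]

sidebar = (x=115, y=114, w=182, h=52)
violated soft preferences: 18, 19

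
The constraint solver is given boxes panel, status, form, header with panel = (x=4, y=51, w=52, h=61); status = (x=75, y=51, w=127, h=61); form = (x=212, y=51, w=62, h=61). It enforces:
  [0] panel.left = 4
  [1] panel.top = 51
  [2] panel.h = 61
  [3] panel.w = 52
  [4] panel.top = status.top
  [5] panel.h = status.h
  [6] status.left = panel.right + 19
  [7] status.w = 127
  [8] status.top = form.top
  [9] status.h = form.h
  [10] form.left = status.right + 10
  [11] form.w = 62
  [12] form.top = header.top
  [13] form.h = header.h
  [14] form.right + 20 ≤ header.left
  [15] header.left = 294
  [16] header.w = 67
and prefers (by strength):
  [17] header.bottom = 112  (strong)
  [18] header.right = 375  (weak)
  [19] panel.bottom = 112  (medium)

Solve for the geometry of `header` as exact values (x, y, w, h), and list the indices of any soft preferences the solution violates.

1. header.y = 51  [form.top = header.top]
2. header.h = 61  [form.h = header.h]
3. header.x = 294  [header.left = 294]
4. header.w = 67  [header.w = 67]

header = (x=294, y=51, w=67, h=61)
violated soft preferences: 18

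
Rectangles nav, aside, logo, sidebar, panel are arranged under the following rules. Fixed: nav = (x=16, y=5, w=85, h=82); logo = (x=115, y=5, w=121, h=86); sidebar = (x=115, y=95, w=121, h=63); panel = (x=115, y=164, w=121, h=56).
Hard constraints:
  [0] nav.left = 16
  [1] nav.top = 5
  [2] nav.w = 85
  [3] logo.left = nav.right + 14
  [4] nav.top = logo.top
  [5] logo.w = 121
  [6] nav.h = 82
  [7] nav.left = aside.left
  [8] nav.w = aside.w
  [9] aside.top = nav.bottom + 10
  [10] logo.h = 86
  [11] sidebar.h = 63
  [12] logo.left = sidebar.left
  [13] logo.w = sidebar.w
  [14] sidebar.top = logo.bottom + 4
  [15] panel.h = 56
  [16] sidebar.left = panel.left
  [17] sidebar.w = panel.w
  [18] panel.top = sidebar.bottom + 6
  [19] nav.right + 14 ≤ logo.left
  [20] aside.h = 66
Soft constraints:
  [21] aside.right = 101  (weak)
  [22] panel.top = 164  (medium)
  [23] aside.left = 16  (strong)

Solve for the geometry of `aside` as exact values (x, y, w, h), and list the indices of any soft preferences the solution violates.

1. aside.x = 16  [nav.left = aside.left]
2. aside.w = 85  [nav.w = aside.w]
3. aside.y = 97  [aside.top = nav.bottom + 10]
4. aside.h = 66  [aside.h = 66]

aside = (x=16, y=97, w=85, h=66)
violated soft preferences: none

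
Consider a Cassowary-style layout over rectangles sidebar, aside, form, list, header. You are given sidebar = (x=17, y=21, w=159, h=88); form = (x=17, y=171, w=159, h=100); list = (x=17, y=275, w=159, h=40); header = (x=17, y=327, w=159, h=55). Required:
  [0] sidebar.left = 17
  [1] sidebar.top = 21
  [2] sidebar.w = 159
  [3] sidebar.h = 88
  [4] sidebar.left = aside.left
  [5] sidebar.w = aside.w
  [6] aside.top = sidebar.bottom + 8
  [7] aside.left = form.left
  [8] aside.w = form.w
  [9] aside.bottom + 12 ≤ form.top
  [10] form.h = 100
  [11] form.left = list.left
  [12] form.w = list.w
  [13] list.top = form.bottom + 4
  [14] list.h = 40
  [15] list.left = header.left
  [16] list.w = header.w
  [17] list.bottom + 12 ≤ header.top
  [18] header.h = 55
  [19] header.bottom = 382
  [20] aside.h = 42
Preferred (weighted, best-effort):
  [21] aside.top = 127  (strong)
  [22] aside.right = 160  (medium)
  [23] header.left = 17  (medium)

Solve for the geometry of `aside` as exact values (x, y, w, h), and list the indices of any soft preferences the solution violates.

aside = (x=17, y=117, w=159, h=42)
violated soft preferences: 21, 22

1. aside.x = 17  [sidebar.left = aside.left]
2. aside.w = 159  [sidebar.w = aside.w]
3. aside.y = 117  [aside.top = sidebar.bottom + 8]
4. aside.h = 42  [aside.h = 42]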